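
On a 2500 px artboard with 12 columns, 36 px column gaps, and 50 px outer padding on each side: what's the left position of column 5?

862 px

Content = 2500 − 2·50 = 2400 px.
12 columns + 11 column gaps: 12c + 11·36 = 2400.
12c = 2400 − 396 = 2004, so c = 167 px.
Each column+gutter stride is 203 px; 4 of them past the 50 px margin is 50 + 812 = 862 px.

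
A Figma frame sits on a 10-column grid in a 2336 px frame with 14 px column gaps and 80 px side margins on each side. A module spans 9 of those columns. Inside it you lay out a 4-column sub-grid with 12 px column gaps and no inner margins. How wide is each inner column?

Outer content = 2336 − 2·80 = 2176 px.
10c + 9·14 = 2176 → 10c = 2050 → c = 205 px.
9 columns plus 8 column gaps: 1845 + 112 = 1957 px.
4 columns + 3 column gaps: 4d + 3·12 = 1957.
4d = 1957 − 36 = 1921, so d = 480.25 px.

480.25 px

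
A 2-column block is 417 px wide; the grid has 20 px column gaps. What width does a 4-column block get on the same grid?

417 − 1·20 = 397; ÷2 gives c = 198.5 px.
4 columns plus 3 column gaps: 794 + 60 = 854 px.

854 px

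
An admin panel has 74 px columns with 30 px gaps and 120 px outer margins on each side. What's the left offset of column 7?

Before column 7: the margin + 6 columns + 6 gaps.
Offset = 120 + 6·(74 + 30) = 120 + 624 = 744 px.

744 px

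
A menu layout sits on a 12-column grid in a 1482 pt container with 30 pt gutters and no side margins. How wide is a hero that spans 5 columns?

600 pt

12 columns + 11 gutters: 12c + 11·30 = 1482.
12c = 1482 − 330 = 1152, so c = 96 pt.
5-column span = 5·96 + 4·30 = 600 pt.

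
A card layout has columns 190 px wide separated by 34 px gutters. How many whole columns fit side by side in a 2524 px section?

11 columns

11 columns: 11·190 + 10·34 = 2430 px ≤ 2524.
12 columns: 2654 px > 2524. So 11.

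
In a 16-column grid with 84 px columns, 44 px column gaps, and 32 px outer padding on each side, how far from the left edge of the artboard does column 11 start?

Each column+gutter stride is 128 px; 10 of them past the 32 px margin is 32 + 1280 = 1312 px.

1312 px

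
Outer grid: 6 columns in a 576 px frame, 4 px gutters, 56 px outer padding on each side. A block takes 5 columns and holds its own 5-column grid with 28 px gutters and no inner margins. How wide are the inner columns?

54.8 px

Subtract both margins: 576 − 2·56 = 464 px.
Subtracting 5 gutters of 4 leaves 444 for 6 columns, so c = 74 px.
5 columns plus 4 gutters: 370 + 16 = 386 px.
5d + 4·28 = 386 → 5d = 274 → d = 54.8 px.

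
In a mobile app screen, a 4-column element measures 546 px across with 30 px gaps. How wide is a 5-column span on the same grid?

4 columns + 3 gaps: 4c + 3·30 = 546.
4c = 546 − 90 = 456, so c = 114 px.
Span of 5: 5·114 + 4·30 = 570 + 120 = 690 px.

690 px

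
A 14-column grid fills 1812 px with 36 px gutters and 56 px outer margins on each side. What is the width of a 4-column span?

Take off 112 px of margins, leaving 1700 px.
Subtracting 13 gutters of 36 leaves 1232 for 14 columns, so c = 88 px.
4 columns plus 3 gutters: 352 + 108 = 460 px.

460 px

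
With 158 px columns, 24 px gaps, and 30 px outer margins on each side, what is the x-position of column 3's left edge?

394 px

Each column+gutter stride is 182 px; 2 of them past the 30 px margin is 30 + 364 = 394 px.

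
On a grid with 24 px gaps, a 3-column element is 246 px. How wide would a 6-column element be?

516 px

3 columns + 2 gaps: 3c + 2·24 = 246.
3c = 246 − 48 = 198, so c = 66 px.
Span of 6: 6·66 + 5·24 = 396 + 120 = 516 px.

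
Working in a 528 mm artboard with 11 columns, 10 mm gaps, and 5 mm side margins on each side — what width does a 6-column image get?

Subtract both margins: 528 − 2·5 = 518 mm.
Subtracting 10 gaps of 10 leaves 418 for 11 columns, so c = 38 mm.
6-column span = 6·38 + 5·10 = 278 mm.

278 mm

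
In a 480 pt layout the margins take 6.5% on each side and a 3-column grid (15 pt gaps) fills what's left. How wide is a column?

Each margin = 6.5% of 480 = 31.2 pt; content = 480 − 2·31.2 = 417.6 pt.
417.6 − 2·15 = 387.6; ÷3 gives c = 129.2 pt.

129.2 pt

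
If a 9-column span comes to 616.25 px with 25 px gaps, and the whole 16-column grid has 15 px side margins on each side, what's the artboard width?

1145 px

9 columns + 8 gaps: 9c + 8·25 = 616.25.
9c = 616.25 − 200 = 416.25, so c = 46.25 px.
Total width: 2·15 + 16·46.25 + 15·25 = 1145 px.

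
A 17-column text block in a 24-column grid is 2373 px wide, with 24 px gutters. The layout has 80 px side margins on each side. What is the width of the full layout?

17 columns + 16 gutters: 17c + 16·24 = 2373.
17c = 2373 − 384 = 1989, so c = 117 px.
Layout = 2·80 + 24·117 + 23·24 = 160 + 2808 + 552 = 3520 px.

3520 px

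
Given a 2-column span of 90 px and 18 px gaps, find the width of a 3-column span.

2 columns + 1 gap: 2c + 1·18 = 90.
2c = 90 − 18 = 72, so c = 36 px.
Span of 3: 3·36 + 2·18 = 108 + 36 = 144 px.

144 px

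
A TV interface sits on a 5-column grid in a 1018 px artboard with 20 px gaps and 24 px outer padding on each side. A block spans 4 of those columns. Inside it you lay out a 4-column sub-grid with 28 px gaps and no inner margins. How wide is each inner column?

Subtract both margins: 1018 − 2·24 = 970 px.
970 − 4·20 = 890; ÷5 gives c = 178 px.
4 columns plus 3 gaps: 712 + 60 = 772 px.
Subtracting 3 gaps of 28 leaves 688 for 4 columns, so d = 172 px.

172 px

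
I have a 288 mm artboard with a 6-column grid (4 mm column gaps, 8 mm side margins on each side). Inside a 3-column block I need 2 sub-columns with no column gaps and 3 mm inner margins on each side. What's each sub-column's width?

64 mm

Take off 16 mm of margins, leaving 272 mm.
6 columns + 5 column gaps: 6c + 5·4 = 272.
6c = 272 − 20 = 252, so c = 42 mm.
3-column span = 3·42 + 2·4 = 134 mm.
Inner content = 134 − 2·3 = 128 mm.
128 / 2 = 64 mm per column.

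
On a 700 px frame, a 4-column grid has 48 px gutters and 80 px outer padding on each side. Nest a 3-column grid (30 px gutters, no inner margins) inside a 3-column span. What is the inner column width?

Inside the margins: 700 − 160 = 540 px.
4c + 3·48 = 540 → 4c = 396 → c = 99 px.
Span of 3: 3·99 + 2·48 = 297 + 96 = 393 px.
393 − 2·30 = 333; ÷3 gives d = 111 px.

111 px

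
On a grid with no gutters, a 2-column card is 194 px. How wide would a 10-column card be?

2c = 194 → c = 97 px.
10-column span = 10·97 = 970 px.

970 px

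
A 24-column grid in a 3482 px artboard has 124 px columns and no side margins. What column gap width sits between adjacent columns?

22 px

Columns use 2976 px, leaving 506 px across 23 column gaps = 22 px each.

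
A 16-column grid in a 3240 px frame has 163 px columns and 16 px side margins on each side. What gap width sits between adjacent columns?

Content width = 3240 − 2·16 = 3208 px.
16 columns take 16·163 = 2608 px; remaining 600 splits into 15 gaps.
g = 600 / 15 = 40 px.

40 px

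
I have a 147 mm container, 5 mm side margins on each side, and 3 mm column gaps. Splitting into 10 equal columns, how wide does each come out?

Inside the margins: 147 − 10 = 137 mm.
137 − 9·3 = 110; ÷10 gives c = 11 mm.

11 mm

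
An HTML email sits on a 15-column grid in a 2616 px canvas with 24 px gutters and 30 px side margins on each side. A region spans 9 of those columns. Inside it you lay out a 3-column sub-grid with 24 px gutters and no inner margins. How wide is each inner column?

Subtract both margins: 2616 − 2·30 = 2556 px.
15 columns + 14 gutters: 15c + 14·24 = 2556.
15c = 2556 − 336 = 2220, so c = 148 px.
9 columns plus 8 gutters: 1332 + 192 = 1524 px.
Subtracting 2 gutters of 24 leaves 1476 for 3 columns, so d = 492 px.

492 px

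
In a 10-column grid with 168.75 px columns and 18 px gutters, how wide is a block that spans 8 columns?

Span of 8: 8·168.75 + 7·18 = 1350 + 126 = 1476 px.

1476 px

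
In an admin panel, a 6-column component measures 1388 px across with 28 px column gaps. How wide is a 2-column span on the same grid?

1388 − 5·28 = 1248; ÷6 gives c = 208 px.
2-column span = 2·208 + 1·28 = 444 px.

444 px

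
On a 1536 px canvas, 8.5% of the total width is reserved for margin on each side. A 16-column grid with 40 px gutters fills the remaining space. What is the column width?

Margins: 8.5% × 1536 = 130.56 px each, so content = 1536 − 261.12 = 1274.88 px.
16 columns + 15 gutters: 16c + 15·40 = 1274.88.
16c = 1274.88 − 600 = 674.88, so c = 42.18 px.

42.18 px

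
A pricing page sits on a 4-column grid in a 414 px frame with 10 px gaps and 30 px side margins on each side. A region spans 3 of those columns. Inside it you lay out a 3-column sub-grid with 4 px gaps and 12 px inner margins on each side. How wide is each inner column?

Take off 60 px of margins, leaving 354 px.
4c + 3·10 = 354 → 4c = 324 → c = 81 px.
3 columns plus 2 gaps: 243 + 20 = 263 px.
Inner content = 263 − 2·12 = 239 px.
3 columns + 2 gaps: 3d + 2·4 = 239.
3d = 239 − 8 = 231, so d = 77 px.

77 px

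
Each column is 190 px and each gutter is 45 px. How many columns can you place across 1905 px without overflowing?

8 columns: 8·190 + 7·45 = 1835 px ≤ 1905.
9 columns: 2070 px > 1905. So 8.

8 columns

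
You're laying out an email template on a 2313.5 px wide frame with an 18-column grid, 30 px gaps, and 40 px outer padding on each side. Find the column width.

95.75 px

Subtract both margins: 2313.5 − 2·40 = 2233.5 px.
Subtracting 17 gaps of 30 leaves 1723.5 for 18 columns, so c = 95.75 px.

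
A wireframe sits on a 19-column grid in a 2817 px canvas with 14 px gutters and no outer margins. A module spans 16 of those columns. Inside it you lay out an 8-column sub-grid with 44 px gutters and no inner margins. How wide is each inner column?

2817 − 18·14 = 2565; ÷19 gives c = 135 px.
Span of 16: 16·135 + 15·14 = 2160 + 210 = 2370 px.
8d + 7·44 = 2370 → 8d = 2062 → d = 257.75 px.

257.75 px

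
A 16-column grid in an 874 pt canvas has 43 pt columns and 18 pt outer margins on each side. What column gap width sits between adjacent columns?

10 pt

Subtract both margins: 874 − 2·18 = 838 pt.
16·43 + 15g = 838 → 15g = 150 → g = 10 pt.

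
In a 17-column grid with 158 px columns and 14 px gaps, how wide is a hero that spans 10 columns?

Span of 10: 10·158 + 9·14 = 1580 + 126 = 1706 px.

1706 px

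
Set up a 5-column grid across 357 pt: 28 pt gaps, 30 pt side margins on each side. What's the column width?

Content width = 357 − 2·30 = 297 pt.
297 − 4·28 = 185; ÷5 gives c = 37 pt.

37 pt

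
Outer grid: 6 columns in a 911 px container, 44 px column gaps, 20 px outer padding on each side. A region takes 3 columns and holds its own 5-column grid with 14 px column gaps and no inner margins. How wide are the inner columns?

71.5 px

Inside the margins: 911 − 40 = 871 px.
Subtracting 5 column gaps of 44 leaves 651 for 6 columns, so c = 108.5 px.
3-column span = 3·108.5 + 2·44 = 413.5 px.
5 columns + 4 column gaps: 5d + 4·14 = 413.5.
5d = 413.5 − 56 = 357.5, so d = 71.5 px.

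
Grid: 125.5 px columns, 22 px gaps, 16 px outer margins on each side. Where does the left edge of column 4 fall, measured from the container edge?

458.5 px

Each column+gutter stride is 147.5 px; 3 of them past the 16 px margin is 16 + 442.5 = 458.5 px.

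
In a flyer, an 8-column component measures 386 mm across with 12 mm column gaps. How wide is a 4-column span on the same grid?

Subtracting 7 column gaps of 12 leaves 302 for 8 columns, so c = 37.75 mm.
4 columns plus 3 column gaps: 151 + 36 = 187 mm.

187 mm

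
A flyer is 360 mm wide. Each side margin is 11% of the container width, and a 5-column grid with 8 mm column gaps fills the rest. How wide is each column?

49.76 mm

Each margin = 11% of 360 = 39.6 mm; content = 360 − 2·39.6 = 280.8 mm.
Subtracting 4 column gaps of 8 leaves 248.8 for 5 columns, so c = 49.76 mm.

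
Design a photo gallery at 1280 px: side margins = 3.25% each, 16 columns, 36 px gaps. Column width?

Margins: 3.25% × 1280 = 41.6 px each, so content = 1280 − 83.2 = 1196.8 px.
16c + 15·36 = 1196.8 → 16c = 656.8 → c = 41.05 px.

41.05 px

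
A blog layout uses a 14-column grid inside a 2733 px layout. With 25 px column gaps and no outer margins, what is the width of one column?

Subtracting 13 column gaps of 25 leaves 2408 for 14 columns, so c = 172 px.

172 px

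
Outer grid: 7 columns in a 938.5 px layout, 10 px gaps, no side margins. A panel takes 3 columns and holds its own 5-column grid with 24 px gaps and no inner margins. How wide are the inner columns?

7 columns + 6 gaps: 7c + 6·10 = 938.5.
7c = 938.5 − 60 = 878.5, so c = 125.5 px.
Span of 3: 3·125.5 + 2·10 = 376.5 + 20 = 396.5 px.
Subtracting 4 gaps of 24 leaves 300.5 for 5 columns, so d = 60.1 px.

60.1 px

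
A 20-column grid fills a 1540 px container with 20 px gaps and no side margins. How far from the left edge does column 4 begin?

234 px

1540 − 19·20 = 1160; ÷20 gives c = 58 px.
Each column+gutter stride is 78 px; with no margin, 3 of them is 234 px.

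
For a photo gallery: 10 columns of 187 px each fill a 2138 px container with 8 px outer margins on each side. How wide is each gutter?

Subtract both margins: 2138 − 2·8 = 2122 px.
10·187 + 9g = 2122 → 9g = 252 → g = 28 px.

28 px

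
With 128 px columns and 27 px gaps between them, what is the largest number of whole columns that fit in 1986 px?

12 columns: 12·128 + 11·27 = 1833 px ≤ 1986.
13 columns: 1988 px > 1986. So 12.

12 columns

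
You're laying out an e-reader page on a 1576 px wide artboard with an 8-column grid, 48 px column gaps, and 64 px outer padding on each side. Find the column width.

Take off 128 px of margins, leaving 1448 px.
Subtracting 7 column gaps of 48 leaves 1112 for 8 columns, so c = 139 px.

139 px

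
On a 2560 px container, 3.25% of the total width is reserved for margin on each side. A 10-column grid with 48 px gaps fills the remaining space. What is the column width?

196.16 px

Each margin = 3.25% of 2560 = 83.2 px; content = 2560 − 2·83.2 = 2393.6 px.
10c + 9·48 = 2393.6 → 10c = 1961.6 → c = 196.16 px.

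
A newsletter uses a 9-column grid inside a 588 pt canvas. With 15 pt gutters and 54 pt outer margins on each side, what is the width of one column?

Content width = 588 − 2·54 = 480 pt.
Subtracting 8 gutters of 15 leaves 360 for 9 columns, so c = 40 pt.

40 pt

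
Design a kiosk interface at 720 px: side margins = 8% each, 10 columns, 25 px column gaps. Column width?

Each margin = 8% of 720 = 57.6 px; content = 720 − 2·57.6 = 604.8 px.
10 columns + 9 column gaps: 10c + 9·25 = 604.8.
10c = 604.8 − 225 = 379.8, so c = 37.98 px.

37.98 px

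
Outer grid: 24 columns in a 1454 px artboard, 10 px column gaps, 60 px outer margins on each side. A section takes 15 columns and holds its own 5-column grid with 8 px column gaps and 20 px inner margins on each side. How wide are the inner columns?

Take off 120 px of margins, leaving 1334 px.
1334 − 23·10 = 1104; ÷24 gives c = 46 px.
15 columns plus 14 column gaps: 690 + 140 = 830 px.
Inner content = 830 − 2·20 = 790 px.
Subtracting 4 column gaps of 8 leaves 758 for 5 columns, so d = 151.6 px.

151.6 px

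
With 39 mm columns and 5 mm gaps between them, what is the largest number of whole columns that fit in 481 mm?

11 columns

k columns need k·39 + (k−1)·5 = k·44 − 5.
k·44 − 5 ≤ 481 → k ≤ 486 / 44 ≈ 11.05, so k = 11.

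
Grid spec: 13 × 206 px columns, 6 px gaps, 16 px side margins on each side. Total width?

2782 px

Layout = 2·16 + 13·206 + 12·6 = 32 + 2678 + 72 = 2782 px.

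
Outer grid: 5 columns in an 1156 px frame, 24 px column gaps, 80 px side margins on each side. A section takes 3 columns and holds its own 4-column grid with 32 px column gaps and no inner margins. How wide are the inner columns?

123 px

Outer content = 1156 − 2·80 = 996 px.
5 columns + 4 column gaps: 5c + 4·24 = 996.
5c = 996 − 96 = 900, so c = 180 px.
Span of 3: 3·180 + 2·24 = 540 + 48 = 588 px.
4d + 3·32 = 588 → 4d = 492 → d = 123 px.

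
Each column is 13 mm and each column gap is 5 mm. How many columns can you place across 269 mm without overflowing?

15 columns

Each extra column adds 13 + 5 = 18 mm.
(269 + 5) / 18 = 15.22, so 15 columns fit.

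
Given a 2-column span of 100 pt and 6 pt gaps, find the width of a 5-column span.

2c + 1·6 = 100 → 2c = 94 → c = 47 pt.
Span of 5: 5·47 + 4·6 = 235 + 24 = 259 pt.

259 pt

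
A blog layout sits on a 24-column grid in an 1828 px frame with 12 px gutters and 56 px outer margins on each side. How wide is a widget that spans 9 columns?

636 px

Take off 112 px of margins, leaving 1716 px.
1716 − 23·12 = 1440; ÷24 gives c = 60 px.
Span of 9: 9·60 + 8·12 = 540 + 96 = 636 px.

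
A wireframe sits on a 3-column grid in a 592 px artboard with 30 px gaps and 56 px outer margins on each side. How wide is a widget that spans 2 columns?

Inside the margins: 592 − 112 = 480 px.
Subtracting 2 gaps of 30 leaves 420 for 3 columns, so c = 140 px.
Span of 2: 2·140 + 1·30 = 280 + 30 = 310 px.

310 px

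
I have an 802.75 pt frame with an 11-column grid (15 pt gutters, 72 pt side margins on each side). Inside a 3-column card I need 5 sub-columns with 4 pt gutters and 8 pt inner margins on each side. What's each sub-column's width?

27.35 pt

Inside the margins: 802.75 − 144 = 658.75 pt.
11c + 10·15 = 658.75 → 11c = 508.75 → c = 46.25 pt.
3-column span = 3·46.25 + 2·15 = 168.75 pt.
Inner content = 168.75 − 2·8 = 152.75 pt.
152.75 − 4·4 = 136.75; ÷5 gives d = 27.35 pt.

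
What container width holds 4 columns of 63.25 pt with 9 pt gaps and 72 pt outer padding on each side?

424 pt

Container = 2·72 + 4·63.25 + 3·9 = 144 + 253 + 27 = 424 pt.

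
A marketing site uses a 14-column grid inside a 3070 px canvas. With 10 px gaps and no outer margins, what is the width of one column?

14c + 13·10 = 3070 → 14c = 2940 → c = 210 px.

210 px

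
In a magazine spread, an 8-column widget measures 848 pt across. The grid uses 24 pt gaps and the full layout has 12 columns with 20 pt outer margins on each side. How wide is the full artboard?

Subtracting 7 gaps of 24 leaves 680 for 8 columns, so c = 85 pt.
Artboard = 2·20 + 12·85 + 11·24 = 40 + 1020 + 264 = 1324 pt.

1324 pt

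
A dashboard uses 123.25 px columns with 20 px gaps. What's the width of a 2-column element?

266.5 px

Span of 2: 2·123.25 + 1·20 = 246.5 + 20 = 266.5 px.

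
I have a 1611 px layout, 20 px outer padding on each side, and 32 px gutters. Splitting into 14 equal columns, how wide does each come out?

Take off 40 px of margins, leaving 1571 px.
14c + 13·32 = 1571 → 14c = 1155 → c = 82.5 px.

82.5 px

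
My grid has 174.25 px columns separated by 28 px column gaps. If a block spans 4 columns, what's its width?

4-column span = 4·174.25 + 3·28 = 781 px.

781 px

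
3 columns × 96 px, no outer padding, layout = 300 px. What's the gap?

3·96 + 2g = 300 → 2g = 12 → g = 6 px.

6 px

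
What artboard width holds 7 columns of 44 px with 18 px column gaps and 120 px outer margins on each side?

656 px

Artboard = 2·120 + 7·44 + 6·18 = 240 + 308 + 108 = 656 px.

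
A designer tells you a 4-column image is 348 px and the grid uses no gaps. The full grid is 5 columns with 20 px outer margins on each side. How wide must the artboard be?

475 px

4c = 348 → c = 87 px.
Artboard = 2·20 + 5·87 = 40 + 435 = 475 px.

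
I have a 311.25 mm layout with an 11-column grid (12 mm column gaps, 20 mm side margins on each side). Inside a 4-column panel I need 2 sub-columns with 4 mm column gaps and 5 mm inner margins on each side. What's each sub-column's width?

Outer content = 311.25 − 2·20 = 271.25 mm.
271.25 − 10·12 = 151.25; ÷11 gives c = 13.75 mm.
Span of 4: 4·13.75 + 3·12 = 55 + 36 = 91 mm.
Inner content = 91 − 2·5 = 81 mm.
81 − 1·4 = 77; ÷2 gives d = 38.5 mm.

38.5 mm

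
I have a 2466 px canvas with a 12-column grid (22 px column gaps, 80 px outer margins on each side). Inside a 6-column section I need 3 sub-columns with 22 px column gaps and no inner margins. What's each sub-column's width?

366 px

Subtract both margins: 2466 − 2·80 = 2306 px.
12 columns + 11 column gaps: 12c + 11·22 = 2306.
12c = 2306 − 242 = 2064, so c = 172 px.
6-column span = 6·172 + 5·22 = 1142 px.
Subtracting 2 column gaps of 22 leaves 1098 for 3 columns, so d = 366 px.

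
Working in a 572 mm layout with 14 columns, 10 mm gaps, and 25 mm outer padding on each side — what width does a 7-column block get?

Take off 50 mm of margins, leaving 522 mm.
14 columns + 13 gaps: 14c + 13·10 = 522.
14c = 522 − 130 = 392, so c = 28 mm.
Span of 7: 7·28 + 6·10 = 196 + 60 = 256 mm.

256 mm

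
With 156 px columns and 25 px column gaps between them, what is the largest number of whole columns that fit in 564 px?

3 columns

Each extra column adds 156 + 25 = 181 px.
(564 + 25) / 181 = 3.25, so 3 columns fit.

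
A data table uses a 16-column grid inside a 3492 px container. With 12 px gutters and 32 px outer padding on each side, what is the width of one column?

203 px

Inside the margins: 3492 − 64 = 3428 px.
3428 − 15·12 = 3248; ÷16 gives c = 203 px.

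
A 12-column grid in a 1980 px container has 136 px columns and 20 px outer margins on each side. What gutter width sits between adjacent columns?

28 px

Content width = 1980 − 2·20 = 1940 px.
12·136 + 11g = 1940 → 11g = 308 → g = 28 px.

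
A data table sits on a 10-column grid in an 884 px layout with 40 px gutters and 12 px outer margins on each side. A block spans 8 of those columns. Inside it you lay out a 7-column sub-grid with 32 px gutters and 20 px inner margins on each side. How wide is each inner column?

64 px

Inside the margins: 884 − 24 = 860 px.
Subtracting 9 gutters of 40 leaves 500 for 10 columns, so c = 50 px.
Span of 8: 8·50 + 7·40 = 400 + 280 = 680 px.
Inner content = 680 − 2·20 = 640 px.
7 columns + 6 gutters: 7d + 6·32 = 640.
7d = 640 − 192 = 448, so d = 64 px.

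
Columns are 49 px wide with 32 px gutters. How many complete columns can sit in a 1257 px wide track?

15 columns

k columns need k·49 + (k−1)·32 = k·81 − 32.
k·81 − 32 ≤ 1257 → k ≤ 1289 / 81 ≈ 15.91, so k = 15.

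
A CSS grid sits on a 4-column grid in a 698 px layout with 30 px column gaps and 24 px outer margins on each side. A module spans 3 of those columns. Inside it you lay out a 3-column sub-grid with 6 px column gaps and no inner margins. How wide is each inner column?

Subtract both margins: 698 − 2·24 = 650 px.
4 columns + 3 column gaps: 4c + 3·30 = 650.
4c = 650 − 90 = 560, so c = 140 px.
3 columns plus 2 column gaps: 420 + 60 = 480 px.
3d + 2·6 = 480 → 3d = 468 → d = 156 px.

156 px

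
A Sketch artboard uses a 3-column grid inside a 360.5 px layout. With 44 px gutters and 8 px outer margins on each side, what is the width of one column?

85.5 px

Subtract both margins: 360.5 − 2·8 = 344.5 px.
3 columns + 2 gutters: 3c + 2·44 = 344.5.
3c = 344.5 − 88 = 256.5, so c = 85.5 px.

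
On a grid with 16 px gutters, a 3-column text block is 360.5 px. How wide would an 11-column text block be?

3 columns + 2 gutters: 3c + 2·16 = 360.5.
3c = 360.5 − 32 = 328.5, so c = 109.5 px.
Span of 11: 11·109.5 + 10·16 = 1204.5 + 160 = 1364.5 px.

1364.5 px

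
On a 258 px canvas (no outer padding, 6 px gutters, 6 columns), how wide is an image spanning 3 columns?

Subtracting 5 gutters of 6 leaves 228 for 6 columns, so c = 38 px.
3 columns plus 2 gutters: 114 + 12 = 126 px.

126 px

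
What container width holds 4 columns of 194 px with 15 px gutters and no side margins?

821 px

Summing: 776 + 45 = 821 px.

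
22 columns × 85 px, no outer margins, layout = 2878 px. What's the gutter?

22 columns take 22·85 = 1870 px; remaining 1008 splits into 21 gutters.
g = 1008 / 21 = 48 px.

48 px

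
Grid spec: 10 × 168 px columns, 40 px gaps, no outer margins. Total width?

2040 px

Total width: 10·168 + 9·40 = 2040 px.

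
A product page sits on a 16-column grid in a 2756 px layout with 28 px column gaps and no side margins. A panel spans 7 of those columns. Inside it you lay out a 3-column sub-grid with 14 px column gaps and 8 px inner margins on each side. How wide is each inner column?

16c + 15·28 = 2756 → 16c = 2336 → c = 146 px.
7-column span = 7·146 + 6·28 = 1190 px.
Inner content = 1190 − 2·8 = 1174 px.
Subtracting 2 column gaps of 14 leaves 1146 for 3 columns, so d = 382 px.

382 px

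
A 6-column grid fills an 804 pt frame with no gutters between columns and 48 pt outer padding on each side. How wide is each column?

Content width = 804 − 2·48 = 708 pt.
With no gutters, each column is 708/6 = 118 pt.

118 pt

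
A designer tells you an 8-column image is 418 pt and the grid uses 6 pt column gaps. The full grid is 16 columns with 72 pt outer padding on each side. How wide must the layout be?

8 columns + 7 column gaps: 8c + 7·6 = 418.
8c = 418 − 42 = 376, so c = 47 pt.
Layout = 2·72 + 16·47 + 15·6 = 144 + 752 + 90 = 986 pt.

986 pt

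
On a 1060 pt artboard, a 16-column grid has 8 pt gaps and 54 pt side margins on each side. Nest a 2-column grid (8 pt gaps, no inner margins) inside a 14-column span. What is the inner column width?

412 pt

Inside the margins: 1060 − 108 = 952 pt.
16 columns + 15 gaps: 16c + 15·8 = 952.
16c = 952 − 120 = 832, so c = 52 pt.
14-column span = 14·52 + 13·8 = 832 pt.
Subtracting 1 gap of 8 leaves 824 for 2 columns, so d = 412 pt.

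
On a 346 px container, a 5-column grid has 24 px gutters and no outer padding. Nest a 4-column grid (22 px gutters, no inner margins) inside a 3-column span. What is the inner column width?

33 px

5 columns + 4 gutters: 5c + 4·24 = 346.
5c = 346 − 96 = 250, so c = 50 px.
3-column span = 3·50 + 2·24 = 198 px.
4d + 3·22 = 198 → 4d = 132 → d = 33 px.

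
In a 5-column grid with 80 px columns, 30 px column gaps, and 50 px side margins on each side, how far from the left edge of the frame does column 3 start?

Each column+gutter stride is 110 px; 2 of them past the 50 px margin is 50 + 220 = 270 px.

270 px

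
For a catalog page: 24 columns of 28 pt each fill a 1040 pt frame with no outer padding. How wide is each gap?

16 pt

24·28 + 23g = 1040 → 23g = 368 → g = 16 pt.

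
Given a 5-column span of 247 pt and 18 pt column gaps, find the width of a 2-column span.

88 pt

5 columns + 4 column gaps: 5c + 4·18 = 247.
5c = 247 − 72 = 175, so c = 35 pt.
2 columns plus 1 column gap: 70 + 18 = 88 pt.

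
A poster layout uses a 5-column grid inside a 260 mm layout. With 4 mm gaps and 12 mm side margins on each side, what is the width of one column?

44 mm

Content width = 260 − 2·12 = 236 mm.
5c + 4·4 = 236 → 5c = 220 → c = 44 mm.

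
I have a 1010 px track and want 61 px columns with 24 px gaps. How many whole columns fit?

12 columns

k columns need k·61 + (k−1)·24 = k·85 − 24.
k·85 − 24 ≤ 1010 → k ≤ 1034 / 85 ≈ 12.16, so k = 12.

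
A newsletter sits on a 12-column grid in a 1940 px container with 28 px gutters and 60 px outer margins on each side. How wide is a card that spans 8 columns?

Content width = 1940 − 2·60 = 1820 px.
Subtracting 11 gutters of 28 leaves 1512 for 12 columns, so c = 126 px.
Span of 8: 8·126 + 7·28 = 1008 + 196 = 1204 px.

1204 px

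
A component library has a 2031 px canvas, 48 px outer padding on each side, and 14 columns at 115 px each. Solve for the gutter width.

25 px

Inside the margins: 2031 − 96 = 1935 px.
14·115 + 13g = 1935 → 13g = 325 → g = 25 px.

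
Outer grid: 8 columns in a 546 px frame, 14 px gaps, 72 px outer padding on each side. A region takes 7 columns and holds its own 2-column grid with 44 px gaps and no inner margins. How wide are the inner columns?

Take off 144 px of margins, leaving 402 px.
Subtracting 7 gaps of 14 leaves 304 for 8 columns, so c = 38 px.
7-column span = 7·38 + 6·14 = 350 px.
2 columns + 1 gap: 2d + 1·44 = 350.
2d = 350 − 44 = 306, so d = 153 px.

153 px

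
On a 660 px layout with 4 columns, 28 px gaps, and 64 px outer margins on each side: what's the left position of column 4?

Inside the margins: 660 − 128 = 532 px.
532 − 3·28 = 448; ÷4 gives c = 112 px.
Column 4 starts at margin + 3·(column + gutter) = 64 + 3·140 = 484 px.

484 px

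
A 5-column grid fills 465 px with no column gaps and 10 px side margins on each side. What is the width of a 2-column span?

Inside the margins: 465 − 20 = 445 px.
445 / 5 = 89 px per column.
2-column span = 2·89 = 178 px.

178 px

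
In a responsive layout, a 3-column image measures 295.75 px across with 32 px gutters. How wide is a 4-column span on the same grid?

405 px

295.75 − 2·32 = 231.75; ÷3 gives c = 77.25 px.
4 columns plus 3 gutters: 309 + 96 = 405 px.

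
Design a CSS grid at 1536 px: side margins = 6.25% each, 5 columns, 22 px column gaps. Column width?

1536 × (1 − 2·6.25%) = 1536 × 87.5% = 1344 px for the columns.
1344 − 4·22 = 1256; ÷5 gives c = 251.2 px.

251.2 px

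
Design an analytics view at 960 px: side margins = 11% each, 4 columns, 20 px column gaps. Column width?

172.2 px

960 × (1 − 2·11%) = 960 × 78% = 748.8 px for the columns.
4 columns + 3 column gaps: 4c + 3·20 = 748.8.
4c = 748.8 − 60 = 688.8, so c = 172.2 px.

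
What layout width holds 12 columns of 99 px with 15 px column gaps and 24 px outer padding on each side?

Total width: 2·24 + 12·99 + 11·15 = 1401 px.

1401 px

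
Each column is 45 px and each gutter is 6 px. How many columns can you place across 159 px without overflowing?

3 columns

k columns need k·45 + (k−1)·6 = k·51 − 6.
k·51 − 6 ≤ 159 → k ≤ 165 / 51 ≈ 3.24, so k = 3.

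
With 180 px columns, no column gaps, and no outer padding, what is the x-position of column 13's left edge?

Each column+gutter stride is 180 px; with no margin, 12 of them is 2160 px.

2160 px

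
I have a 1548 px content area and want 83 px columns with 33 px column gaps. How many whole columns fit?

13 columns: 13·83 + 12·33 = 1475 px ≤ 1548.
14 columns: 1591 px > 1548. So 13.

13 columns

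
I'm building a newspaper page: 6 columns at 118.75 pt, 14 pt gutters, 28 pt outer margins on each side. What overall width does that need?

Adding margins, columns and gutters: 56 + 712.5 + 70 = 838.5 pt.

838.5 pt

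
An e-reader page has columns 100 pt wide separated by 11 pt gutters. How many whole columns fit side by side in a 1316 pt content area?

11 columns

11 columns: 11·100 + 10·11 = 1210 pt ≤ 1316.
12 columns: 1321 pt > 1316. So 11.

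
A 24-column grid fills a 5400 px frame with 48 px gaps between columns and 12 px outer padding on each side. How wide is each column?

Content width = 5400 − 2·12 = 5376 px.
24 columns + 23 gaps: 24c + 23·48 = 5376.
24c = 5376 − 1104 = 4272, so c = 178 px.

178 px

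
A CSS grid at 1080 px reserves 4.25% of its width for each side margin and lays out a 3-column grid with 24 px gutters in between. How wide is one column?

Each margin = 4.25% of 1080 = 45.9 px; content = 1080 − 2·45.9 = 988.2 px.
3c + 2·24 = 988.2 → 3c = 940.2 → c = 313.4 px.

313.4 px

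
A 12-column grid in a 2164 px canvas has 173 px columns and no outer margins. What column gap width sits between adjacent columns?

8 px

12 columns take 12·173 = 2076 px; remaining 88 splits into 11 column gaps.
g = 88 / 11 = 8 px.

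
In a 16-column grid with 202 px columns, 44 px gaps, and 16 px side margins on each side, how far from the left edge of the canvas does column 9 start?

Before column 9: the margin + 8 columns + 8 gaps.
Offset = 16 + 8·(202 + 44) = 16 + 1968 = 1984 px.

1984 px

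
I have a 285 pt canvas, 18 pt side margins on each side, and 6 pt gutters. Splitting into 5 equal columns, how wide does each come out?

45 pt

Take off 36 pt of margins, leaving 249 pt.
249 − 4·6 = 225; ÷5 gives c = 45 pt.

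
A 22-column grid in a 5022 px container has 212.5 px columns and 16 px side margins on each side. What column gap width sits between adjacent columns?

Inside the margins: 5022 − 32 = 4990 px.
Columns use 4675 px, leaving 315 px across 21 column gaps = 15 px each.

15 px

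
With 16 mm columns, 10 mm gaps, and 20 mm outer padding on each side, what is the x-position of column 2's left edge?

46 mm

Each column+gutter stride is 26 mm; 1 of them past the 20 mm margin is 20 + 26 = 46 mm.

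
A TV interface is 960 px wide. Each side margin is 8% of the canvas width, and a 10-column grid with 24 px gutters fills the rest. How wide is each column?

Margins: 8% × 960 = 76.8 px each, so content = 960 − 153.6 = 806.4 px.
10 columns + 9 gutters: 10c + 9·24 = 806.4.
10c = 806.4 − 216 = 590.4, so c = 59.04 px.

59.04 px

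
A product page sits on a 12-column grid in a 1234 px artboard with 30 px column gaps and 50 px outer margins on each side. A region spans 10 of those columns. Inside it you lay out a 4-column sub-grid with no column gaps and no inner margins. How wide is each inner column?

235 px

Take off 100 px of margins, leaving 1134 px.
Subtracting 11 column gaps of 30 leaves 804 for 12 columns, so c = 67 px.
Span of 10: 10·67 + 9·30 = 670 + 270 = 940 px.
940 / 4 = 235 px per column.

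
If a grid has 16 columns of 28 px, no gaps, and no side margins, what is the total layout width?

448 px

Total width: 16·28 = 448 px.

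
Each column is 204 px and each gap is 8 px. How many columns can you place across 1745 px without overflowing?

8 columns

Each extra column adds 204 + 8 = 212 px.
(1745 + 8) / 212 = 8.27, so 8 columns fit.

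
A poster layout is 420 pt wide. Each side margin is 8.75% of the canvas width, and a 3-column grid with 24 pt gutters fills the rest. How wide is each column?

99.5 pt

420 × (1 − 2·8.75%) = 420 × 82.5% = 346.5 pt for the columns.
3 columns + 2 gutters: 3c + 2·24 = 346.5.
3c = 346.5 − 48 = 298.5, so c = 99.5 pt.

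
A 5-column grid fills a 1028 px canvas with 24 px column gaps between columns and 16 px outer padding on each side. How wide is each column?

Inside the margins: 1028 − 32 = 996 px.
996 − 4·24 = 900; ÷5 gives c = 180 px.

180 px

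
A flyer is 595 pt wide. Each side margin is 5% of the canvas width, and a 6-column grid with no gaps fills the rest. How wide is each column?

Margins: 5% × 595 = 29.75 pt each, so content = 595 − 59.5 = 535.5 pt.
With no gaps, each column is 535.5/6 = 89.25 pt.

89.25 pt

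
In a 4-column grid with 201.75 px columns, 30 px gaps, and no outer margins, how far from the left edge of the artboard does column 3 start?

463.5 px

No margin, so column 3 starts at 2·(column + gutter) = 2·231.75 = 463.5 px.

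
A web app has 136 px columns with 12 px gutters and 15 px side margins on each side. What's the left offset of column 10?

Before column 10: the margin + 9 columns + 9 gutters.
Offset = 15 + 9·(136 + 12) = 15 + 1332 = 1347 px.

1347 px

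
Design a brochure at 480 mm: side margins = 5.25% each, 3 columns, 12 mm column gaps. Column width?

135.2 mm

480 × (1 − 2·5.25%) = 480 × 89.5% = 429.6 mm for the columns.
Subtracting 2 column gaps of 12 leaves 405.6 for 3 columns, so c = 135.2 mm.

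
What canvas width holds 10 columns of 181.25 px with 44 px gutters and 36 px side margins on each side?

2280.5 px

Total width: 2·36 + 10·181.25 + 9·44 = 2280.5 px.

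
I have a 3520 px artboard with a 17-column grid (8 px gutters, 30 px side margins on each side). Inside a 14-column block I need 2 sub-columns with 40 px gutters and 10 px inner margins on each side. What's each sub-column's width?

Subtract both margins: 3520 − 2·30 = 3460 px.
3460 − 16·8 = 3332; ÷17 gives c = 196 px.
14-column span = 14·196 + 13·8 = 2848 px.
Inner content = 2848 − 2·10 = 2828 px.
2 columns + 1 gutter: 2d + 1·40 = 2828.
2d = 2828 − 40 = 2788, so d = 1394 px.

1394 px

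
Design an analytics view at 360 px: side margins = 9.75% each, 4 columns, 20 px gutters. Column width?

Margins: 9.75% × 360 = 35.1 px each, so content = 360 − 70.2 = 289.8 px.
Subtracting 3 gutters of 20 leaves 229.8 for 4 columns, so c = 57.45 px.

57.45 px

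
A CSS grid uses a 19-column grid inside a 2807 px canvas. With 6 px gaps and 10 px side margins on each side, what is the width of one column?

Subtract both margins: 2807 − 2·10 = 2787 px.
19c + 18·6 = 2787 → 19c = 2679 → c = 141 px.

141 px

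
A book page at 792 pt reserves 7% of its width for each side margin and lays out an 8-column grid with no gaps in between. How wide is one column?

Each margin = 7% of 792 = 55.44 pt; content = 792 − 2·55.44 = 681.12 pt.
With no gaps, each column is 681.12/8 = 85.14 pt.

85.14 pt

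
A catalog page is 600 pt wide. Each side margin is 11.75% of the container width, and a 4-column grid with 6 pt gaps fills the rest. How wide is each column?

Margins: 11.75% × 600 = 70.5 pt each, so content = 600 − 141 = 459 pt.
4 columns + 3 gaps: 4c + 3·6 = 459.
4c = 459 − 18 = 441, so c = 110.25 pt.

110.25 pt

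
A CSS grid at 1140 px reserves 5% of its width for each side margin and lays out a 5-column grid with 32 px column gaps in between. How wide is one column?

179.6 px

1140 × (1 − 2·5%) = 1140 × 90% = 1026 px for the columns.
1026 − 4·32 = 898; ÷5 gives c = 179.6 px.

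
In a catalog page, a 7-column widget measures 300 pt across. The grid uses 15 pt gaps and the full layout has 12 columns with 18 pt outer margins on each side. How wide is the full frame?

300 − 6·15 = 210; ÷7 gives c = 30 pt.
Total width: 2·18 + 12·30 + 11·15 = 561 pt.

561 pt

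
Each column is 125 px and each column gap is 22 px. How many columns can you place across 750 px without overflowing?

5 columns

5 columns: 5·125 + 4·22 = 713 px ≤ 750.
6 columns: 860 px > 750. So 5.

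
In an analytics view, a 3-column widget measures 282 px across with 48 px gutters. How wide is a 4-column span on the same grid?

3 columns + 2 gutters: 3c + 2·48 = 282.
3c = 282 − 96 = 186, so c = 62 px.
Span of 4: 4·62 + 3·48 = 248 + 144 = 392 px.

392 px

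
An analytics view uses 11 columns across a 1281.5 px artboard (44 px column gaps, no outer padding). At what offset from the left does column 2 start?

120.5 px

11c + 10·44 = 1281.5 → 11c = 841.5 → c = 76.5 px.
Each column+gutter stride is 120.5 px; with no margin, 1 of them is 120.5 px.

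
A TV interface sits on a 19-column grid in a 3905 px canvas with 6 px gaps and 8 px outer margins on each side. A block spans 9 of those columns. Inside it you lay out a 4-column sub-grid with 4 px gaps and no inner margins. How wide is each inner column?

Outer content = 3905 − 2·8 = 3889 px.
19c + 18·6 = 3889 → 19c = 3781 → c = 199 px.
Span of 9: 9·199 + 8·6 = 1791 + 48 = 1839 px.
4 columns + 3 gaps: 4d + 3·4 = 1839.
4d = 1839 − 12 = 1827, so d = 456.75 px.

456.75 px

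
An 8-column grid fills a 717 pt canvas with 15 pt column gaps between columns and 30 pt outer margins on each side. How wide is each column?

Inside the margins: 717 − 60 = 657 pt.
Subtracting 7 column gaps of 15 leaves 552 for 8 columns, so c = 69 pt.

69 pt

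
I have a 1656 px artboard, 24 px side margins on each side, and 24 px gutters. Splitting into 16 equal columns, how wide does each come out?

78 px

Take off 48 px of margins, leaving 1608 px.
Subtracting 15 gutters of 24 leaves 1248 for 16 columns, so c = 78 px.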